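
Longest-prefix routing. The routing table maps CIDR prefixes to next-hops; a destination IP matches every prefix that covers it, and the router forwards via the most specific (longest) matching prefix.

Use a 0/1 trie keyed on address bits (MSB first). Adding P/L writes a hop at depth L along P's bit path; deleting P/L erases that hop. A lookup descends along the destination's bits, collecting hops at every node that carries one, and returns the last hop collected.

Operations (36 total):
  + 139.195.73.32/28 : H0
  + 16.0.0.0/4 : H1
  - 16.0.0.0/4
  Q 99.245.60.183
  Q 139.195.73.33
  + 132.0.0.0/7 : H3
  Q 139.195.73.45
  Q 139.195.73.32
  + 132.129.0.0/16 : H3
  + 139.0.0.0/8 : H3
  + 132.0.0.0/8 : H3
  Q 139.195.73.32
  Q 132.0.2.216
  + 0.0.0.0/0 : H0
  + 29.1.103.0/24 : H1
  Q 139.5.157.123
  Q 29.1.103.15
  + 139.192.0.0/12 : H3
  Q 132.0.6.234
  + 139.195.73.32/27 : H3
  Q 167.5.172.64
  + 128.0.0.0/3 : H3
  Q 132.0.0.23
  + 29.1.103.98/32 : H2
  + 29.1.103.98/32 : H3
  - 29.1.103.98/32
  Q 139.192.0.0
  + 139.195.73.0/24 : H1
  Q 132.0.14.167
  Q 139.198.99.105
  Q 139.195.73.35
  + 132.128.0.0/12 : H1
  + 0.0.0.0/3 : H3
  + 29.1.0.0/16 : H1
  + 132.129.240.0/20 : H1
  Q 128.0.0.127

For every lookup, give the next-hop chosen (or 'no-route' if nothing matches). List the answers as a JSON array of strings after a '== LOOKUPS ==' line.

Process each operation:
  add 139.195.73.32/28 -> H0 at depth 28
  add 16.0.0.0/4 -> H1 at depth 4
  - 16.0.0.0/4 clear@4
  ? 99.245.60.183  path d0:-→d1:-  best=no-route
  ? 139.195.73.33  path d0:-→d1:-→d2:-→d3:-→d4:-→d5:-→d6:-→d7:-→d8:-→d9:-→d10:-→d11:-→d12:-→d13:-→d14:-→d15:-→d16:-→d17:-→d18:-→d19:-→d20:-→d21:-→d22:-→d23:-→d24:-→d25:-→d26:-→d27:-→d28:H0  best=H0
  add 132.0.0.0/7 -> H3 at depth 7
  ? 139.195.73.45  path d0:-→d1:-→d2:-→d3:-→d4:-→d5:-→d6:-→d7:-→d8:-→d9:-→d10:-→d11:-→d12:-→d13:-→d14:-→d15:-→d16:-→d17:-→d18:-→d19:-→d20:-→d21:-→d22:-→d23:-→d24:-→d25:-→d26:-→d27:-→d28:H0  best=H0
  ? 139.195.73.32  path d0:-→d1:-→d2:-→d3:-→d4:-→d5:-→d6:-→d7:-→d8:-→d9:-→d10:-→d11:-→d12:-→d13:-→d14:-→d15:-→d16:-→d17:-→d18:-→d19:-→d20:-→d21:-→d22:-→d23:-→d24:-→d25:-→d26:-→d27:-→d28:H0  best=H0
  add 132.129.0.0/16 -> H3 at depth 16
  add 139.0.0.0/8 -> H3 at depth 8
  add 132.0.0.0/8 -> H3 at depth 8
  ? 139.195.73.32  path d0:-→d1:-→d2:-→d3:-→d4:-→d5:-→d6:-→d7:-→d8:H3→d9:-→d10:-→d11:-→d12:-→d13:-→d14:-→d15:-→d16:-→d17:-→d18:-→d19:-→d20:-→d21:-→d22:-→d23:-→d24:-→d25:-→d26:-→d27:-→d28:H0  best=H0
  ? 132.0.2.216  path d0:-→d1:-→d2:-→d3:-→d4:-→d5:-→d6:-→d7:H3→d8:H3  best=H3
  add 0.0.0.0/0 -> H0 at depth 0
  add 29.1.103.0/24 -> H1 at depth 24
  ? 139.5.157.123  path d0:H0→d1:-→d2:-→d3:-→d4:-→d5:-→d6:-→d7:-→d8:H3  best=H3
  ? 29.1.103.15  path d0:H0→d1:-→d2:-→d3:-→d4:-→d5:-→d6:-→d7:-→d8:-→d9:-→d10:-→d11:-→d12:-→d13:-→d14:-→d15:-→d16:-→d17:-→d18:-→d19:-→d20:-→d21:-→d22:-→d23:-→d24:H1  best=H1
  add 139.192.0.0/12 -> H3 at depth 12
  ? 132.0.6.234  path d0:H0→d1:-→d2:-→d3:-→d4:-→d5:-→d6:-→d7:H3→d8:H3  best=H3
  add 139.195.73.32/27 -> H3 at depth 27
  ? 167.5.172.64  path d0:H0→d1:-→d2:-  best=H0
  add 128.0.0.0/3 -> H3 at depth 3
  ? 132.0.0.23  path d0:H0→d1:-→d2:-→d3:H3→d4:-→d5:-→d6:-→d7:H3→d8:H3  best=H3
  add 29.1.103.98/32 -> H2 at depth 32
  add 29.1.103.98/32 -> H3 at depth 32
  - 29.1.103.98/32 clear@32
  ? 139.192.0.0  path d0:H0→d1:-→d2:-→d3:H3→d4:-→d5:-→d6:-→d7:-→d8:H3→d9:-→d10:-→d11:-→d12:H3→d13:-→d14:-  best=H3
  add 139.195.73.0/24 -> H1 at depth 24
  ? 132.0.14.167  path d0:H0→d1:-→d2:-→d3:H3→d4:-→d5:-→d6:-→d7:H3→d8:H3  best=H3
  ? 139.198.99.105  path d0:H0→d1:-→d2:-→d3:H3→d4:-→d5:-→d6:-→d7:-→d8:H3→d9:-→d10:-→d11:-→d12:H3→d13:-  best=H3
  ? 139.195.73.35  path d0:H0→d1:-→d2:-→d3:H3→d4:-→d5:-→d6:-→d7:-→d8:H3→d9:-→d10:-→d11:-→d12:H3→d13:-→d14:-→d15:-→d16:-→d17:-→d18:-→d19:-→d20:-→d21:-→d22:-→d23:-→d24:H1→d25:-→d26:-→d27:H3→d28:H0  best=H0
  add 132.128.0.0/12 -> H1 at depth 12
  add 0.0.0.0/3 -> H3 at depth 3
  add 29.1.0.0/16 -> H1 at depth 16
  add 132.129.240.0/20 -> H1 at depth 20
  ? 128.0.0.127  path d0:H0→d1:-→d2:-→d3:H3→d4:-→d5:-  best=H3

== LOOKUPS ==
["no-route","H0","H0","H0","H0","H3","H3","H1","H3","H0","H3","H3","H3","H3","H0","H3"]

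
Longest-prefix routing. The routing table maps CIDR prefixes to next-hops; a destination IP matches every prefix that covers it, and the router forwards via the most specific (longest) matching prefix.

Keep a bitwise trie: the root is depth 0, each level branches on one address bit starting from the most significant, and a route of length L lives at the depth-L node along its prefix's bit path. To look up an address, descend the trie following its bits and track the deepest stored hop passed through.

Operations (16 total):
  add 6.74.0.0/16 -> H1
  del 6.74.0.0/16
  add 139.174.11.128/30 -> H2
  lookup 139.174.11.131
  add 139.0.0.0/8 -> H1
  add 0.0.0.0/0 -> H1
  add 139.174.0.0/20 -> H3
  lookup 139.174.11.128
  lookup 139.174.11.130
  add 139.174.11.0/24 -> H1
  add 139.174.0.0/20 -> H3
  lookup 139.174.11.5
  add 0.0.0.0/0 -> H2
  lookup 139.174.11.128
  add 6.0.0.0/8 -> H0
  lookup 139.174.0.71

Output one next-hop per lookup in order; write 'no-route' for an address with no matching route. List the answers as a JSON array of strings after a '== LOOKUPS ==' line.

Apply in order:
  add 6.74.0.0/16 -> H1 at depth 16
  - 6.74.0.0/16 clear@16
  add 139.174.11.128/30 -> H2 at depth 30
  lookup 139.174.11.131: bits 100010111010111000001011100000 walk d0:-→d1:-→d2:-→d3:-→d4:-→d5:-→d6:-→d7:-→d8:-→d9:-→d10:-→d11:-→d12:-→d13:-→d14:-→d15:-→d16:-→d17:-→d18:-→d19:-→d20:-→d21:-→d22:-→d23:-→d24:-→d25:-→d26:-→d27:-→d28:-→d29:-→d30:H2 -> H2
  add 139.0.0.0/8 -> H1 at depth 8
  add 0.0.0.0/0 -> H1 at depth 0
  add 139.174.0.0/20 -> H3 at depth 20
  lookup 139.174.11.128: bits 100010111010111000001011100000 walk d0:H1→d1:-→d2:-→d3:-→d4:-→d5:-→d6:-→d7:-→d8:H1→d9:-→d10:-→d11:-→d12:-→d13:-→d14:-→d15:-→d16:-→d17:-→d18:-→d19:-→d20:H3→d21:-→d22:-→d23:-→d24:-→d25:-→d26:-→d27:-→d28:-→d29:-→d30:H2 -> H2
  lookup 139.174.11.130: bits 100010111010111000001011100000 walk d0:H1→d1:-→d2:-→d3:-→d4:-→d5:-→d6:-→d7:-→d8:H1→d9:-→d10:-→d11:-→d12:-→d13:-→d14:-→d15:-→d16:-→d17:-→d18:-→d19:-→d20:H3→d21:-→d22:-→d23:-→d24:-→d25:-→d26:-→d27:-→d28:-→d29:-→d30:H2 -> H2
  add 139.174.11.0/24 -> H1 at depth 24
  add 139.174.0.0/20 -> H3 at depth 20
  lookup 139.174.11.5: bits 100010111010111000001011 walk d0:H1→d1:-→d2:-→d3:-→d4:-→d5:-→d6:-→d7:-→d8:H1→d9:-→d10:-→d11:-→d12:-→d13:-→d14:-→d15:-→d16:-→d17:-→d18:-→d19:-→d20:H3→d21:-→d22:-→d23:-→d24:H1 -> H1
  add 0.0.0.0/0 -> H2 at depth 0
  lookup 139.174.11.128: bits 100010111010111000001011100000 walk d0:H2→d1:-→d2:-→d3:-→d4:-→d5:-→d6:-→d7:-→d8:H1→d9:-→d10:-→d11:-→d12:-→d13:-→d14:-→d15:-→d16:-→d17:-→d18:-→d19:-→d20:H3→d21:-→d22:-→d23:-→d24:H1→d25:-→d26:-→d27:-→d28:-→d29:-→d30:H2 -> H2
  add 6.0.0.0/8 -> H0 at depth 8
  lookup 139.174.0.71: bits 10001011101011100000 walk d0:H2→d1:-→d2:-→d3:-→d4:-→d5:-→d6:-→d7:-→d8:H1→d9:-→d10:-→d11:-→d12:-→d13:-→d14:-→d15:-→d16:-→d17:-→d18:-→d19:-→d20:H3 -> H3

== LOOKUPS ==
["H2","H2","H2","H1","H2","H3"]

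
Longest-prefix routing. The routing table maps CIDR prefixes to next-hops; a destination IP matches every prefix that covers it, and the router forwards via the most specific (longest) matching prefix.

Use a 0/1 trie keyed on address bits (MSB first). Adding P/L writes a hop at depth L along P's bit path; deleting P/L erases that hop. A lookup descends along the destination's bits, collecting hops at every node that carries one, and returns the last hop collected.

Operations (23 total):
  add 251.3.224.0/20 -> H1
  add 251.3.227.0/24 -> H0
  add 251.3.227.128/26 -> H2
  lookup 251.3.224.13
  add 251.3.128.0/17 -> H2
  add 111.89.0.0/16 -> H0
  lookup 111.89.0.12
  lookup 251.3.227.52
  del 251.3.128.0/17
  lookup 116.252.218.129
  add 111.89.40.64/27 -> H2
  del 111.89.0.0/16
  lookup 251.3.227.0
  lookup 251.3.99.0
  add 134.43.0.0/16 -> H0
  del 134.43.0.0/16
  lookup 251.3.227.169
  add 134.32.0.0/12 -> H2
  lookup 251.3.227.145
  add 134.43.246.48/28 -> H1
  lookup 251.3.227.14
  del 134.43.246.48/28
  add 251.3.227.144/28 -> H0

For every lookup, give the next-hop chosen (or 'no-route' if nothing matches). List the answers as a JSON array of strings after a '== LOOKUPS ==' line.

Process each operation:
  + 251.3.224.0/20 (H1) depth=20
  + 251.3.227.0/24 (H0) depth=24
  + 251.3.227.128/26 (H2) depth=26
  Q 251.3.224.13: descend 1111101100000011111000 ; hops seen [H1] ; pick H1
  + 251.3.128.0/17 (H2) depth=17
  + 111.89.0.0/16 (H0) depth=16
  Q 111.89.0.12: descend 0110111101011001 ; hops seen [H0] ; pick H0
  Q 251.3.227.52: descend 111110110000001111100011 ; hops seen [H2,H1,H0] ; pick H0
  del 251.3.128.0/17 (clear depth 17)
  Q 116.252.218.129: descend 011 ; hops seen [∅] ; pick no-route
  + 111.89.40.64/27 (H2) depth=27
  del 111.89.0.0/16 (clear depth 16)
  Q 251.3.227.0: descend 111110110000001111100011 ; hops seen [H1,H0] ; pick H0
  Q 251.3.99.0: descend 1111101100000011 ; hops seen [∅] ; pick no-route
  + 134.43.0.0/16 (H0) depth=16
  del 134.43.0.0/16 (clear depth 16)
  Q 251.3.227.169: descend 11111011000000111110001110 ; hops seen [H1,H0,H2] ; pick H2
  + 134.32.0.0/12 (H2) depth=12
  Q 251.3.227.145: descend 11111011000000111110001110 ; hops seen [H1,H0,H2] ; pick H2
  + 134.43.246.48/28 (H1) depth=28
  Q 251.3.227.14: descend 111110110000001111100011 ; hops seen [H1,H0] ; pick H0
  del 134.43.246.48/28 (clear depth 28)
  + 251.3.227.144/28 (H0) depth=28

== LOOKUPS ==
["H1","H0","H0","no-route","H0","no-route","H2","H2","H0"]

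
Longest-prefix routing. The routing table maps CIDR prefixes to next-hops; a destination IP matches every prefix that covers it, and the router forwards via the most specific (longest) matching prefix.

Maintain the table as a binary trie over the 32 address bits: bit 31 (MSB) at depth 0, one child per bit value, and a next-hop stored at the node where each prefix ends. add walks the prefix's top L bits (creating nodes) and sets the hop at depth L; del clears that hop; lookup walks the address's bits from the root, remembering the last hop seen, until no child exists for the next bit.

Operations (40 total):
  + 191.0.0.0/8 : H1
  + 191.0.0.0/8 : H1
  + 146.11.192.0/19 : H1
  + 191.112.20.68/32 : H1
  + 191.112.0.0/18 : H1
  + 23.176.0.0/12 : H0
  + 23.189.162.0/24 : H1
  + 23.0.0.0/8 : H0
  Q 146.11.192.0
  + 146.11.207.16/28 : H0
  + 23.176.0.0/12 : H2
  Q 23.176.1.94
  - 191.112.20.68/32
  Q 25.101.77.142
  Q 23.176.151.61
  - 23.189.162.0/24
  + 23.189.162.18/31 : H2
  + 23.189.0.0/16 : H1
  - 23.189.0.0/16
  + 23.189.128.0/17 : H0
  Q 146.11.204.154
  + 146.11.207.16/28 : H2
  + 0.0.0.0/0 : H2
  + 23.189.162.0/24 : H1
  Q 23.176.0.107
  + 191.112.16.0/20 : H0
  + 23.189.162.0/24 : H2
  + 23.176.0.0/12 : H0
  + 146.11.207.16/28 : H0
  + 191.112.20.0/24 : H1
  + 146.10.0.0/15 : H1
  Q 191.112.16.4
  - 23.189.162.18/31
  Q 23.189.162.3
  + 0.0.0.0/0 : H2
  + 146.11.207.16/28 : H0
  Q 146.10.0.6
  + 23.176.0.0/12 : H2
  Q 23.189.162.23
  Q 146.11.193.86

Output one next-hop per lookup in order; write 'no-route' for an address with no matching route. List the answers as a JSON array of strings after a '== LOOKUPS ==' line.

Apply in order:
  + 191.0.0.0/8 (H1) depth=8
  + 191.0.0.0/8 (H1) depth=8
  + 146.11.192.0/19 (H1) depth=19
  + 191.112.20.68/32 (H1) depth=32
  + 191.112.0.0/18 (H1) depth=18
  + 23.176.0.0/12 (H0) depth=12
  + 23.189.162.0/24 (H1) depth=24
  + 23.0.0.0/8 (H0) depth=8
  lookup 146.11.192.0: bits 1001001000001011110 walk d0:-→d1:-→d2:-→d3:-→d4:-→d5:-→d6:-→d7:-→d8:-→d9:-→d10:-→d11:-→d12:-→d13:-→d14:-→d15:-→d16:-→d17:-→d18:-→d19:H1 -> H1
  + 146.11.207.16/28 (H0) depth=28
  + 23.176.0.0/12 (H2) depth=12
  lookup 23.176.1.94: bits 000101111011 walk d0:-→d1:-→d2:-→d3:-→d4:-→d5:-→d6:-→d7:-→d8:H0→d9:-→d10:-→d11:-→d12:H2 -> H2
  del 191.112.20.68/32 (clear depth 32)
  lookup 25.101.77.142: bits 0001 walk d0:-→d1:-→d2:-→d3:-→d4:- -> no-route
  lookup 23.176.151.61: bits 000101111011 walk d0:-→d1:-→d2:-→d3:-→d4:-→d5:-→d6:-→d7:-→d8:H0→d9:-→d10:-→d11:-→d12:H2 -> H2
  del 23.189.162.0/24 (clear depth 24)
  + 23.189.162.18/31 (H2) depth=31
  + 23.189.0.0/16 (H1) depth=16
  del 23.189.0.0/16 (clear depth 16)
  + 23.189.128.0/17 (H0) depth=17
  lookup 146.11.204.154: bits 1001001000001011110011 walk d0:-→d1:-→d2:-→d3:-→d4:-→d5:-→d6:-→d7:-→d8:-→d9:-→d10:-→d11:-→d12:-→d13:-→d14:-→d15:-→d16:-→d17:-→d18:-→d19:H1→d20:-→d21:-→d22:- -> H1
  + 146.11.207.16/28 (H2) depth=28
  + 0.0.0.0/0 (H2) depth=0
  + 23.189.162.0/24 (H1) depth=24
  lookup 23.176.0.107: bits 000101111011 walk d0:H2→d1:-→d2:-→d3:-→d4:-→d5:-→d6:-→d7:-→d8:H0→d9:-→d10:-→d11:-→d12:H2 -> H2
  + 191.112.16.0/20 (H0) depth=20
  + 23.189.162.0/24 (H2) depth=24
  + 23.176.0.0/12 (H0) depth=12
  + 146.11.207.16/28 (H0) depth=28
  + 191.112.20.0/24 (H1) depth=24
  + 146.10.0.0/15 (H1) depth=15
  lookup 191.112.16.4: bits 101111110111000000010 walk d0:H2→d1:-→d2:-→d3:-→d4:-→d5:-→d6:-→d7:-→d8:H1→d9:-→d10:-→d11:-→d12:-→d13:-→d14:-→d15:-→d16:-→d17:-→d18:H1→d19:-→d20:H0→d21:- -> H0
  del 23.189.162.18/31 (clear depth 31)
  lookup 23.189.162.3: bits 000101111011110110100010000 walk d0:H2→d1:-→d2:-→d3:-→d4:-→d5:-→d6:-→d7:-→d8:H0→d9:-→d10:-→d11:-→d12:H0→d13:-→d14:-→d15:-→d16:-→d17:H0→d18:-→d19:-→d20:-→d21:-→d22:-→d23:-→d24:H2→d25:-→d26:-→d27:- -> H2
  + 0.0.0.0/0 (H2) depth=0
  + 146.11.207.16/28 (H0) depth=28
  lookup 146.10.0.6: bits 100100100000101 walk d0:H2→d1:-→d2:-→d3:-→d4:-→d5:-→d6:-→d7:-→d8:-→d9:-→d10:-→d11:-→d12:-→d13:-→d14:-→d15:H1 -> H1
  + 23.176.0.0/12 (H2) depth=12
  lookup 23.189.162.23: bits 00010111101111011010001000010 walk d0:H2→d1:-→d2:-→d3:-→d4:-→d5:-→d6:-→d7:-→d8:H0→d9:-→d10:-→d11:-→d12:H2→d13:-→d14:-→d15:-→d16:-→d17:H0→d18:-→d19:-→d20:-→d21:-→d22:-→d23:-→d24:H2→d25:-→d26:-→d27:-→d28:-→d29:- -> H2
  lookup 146.11.193.86: bits 10010010000010111100 walk d0:H2→d1:-→d2:-→d3:-→d4:-→d5:-→d6:-→d7:-→d8:-→d9:-→d10:-→d11:-→d12:-→d13:-→d14:-→d15:H1→d16:-→d17:-→d18:-→d19:H1→d20:- -> H1

== LOOKUPS ==
["H1","H2","no-route","H2","H1","H2","H0","H2","H1","H2","H1"]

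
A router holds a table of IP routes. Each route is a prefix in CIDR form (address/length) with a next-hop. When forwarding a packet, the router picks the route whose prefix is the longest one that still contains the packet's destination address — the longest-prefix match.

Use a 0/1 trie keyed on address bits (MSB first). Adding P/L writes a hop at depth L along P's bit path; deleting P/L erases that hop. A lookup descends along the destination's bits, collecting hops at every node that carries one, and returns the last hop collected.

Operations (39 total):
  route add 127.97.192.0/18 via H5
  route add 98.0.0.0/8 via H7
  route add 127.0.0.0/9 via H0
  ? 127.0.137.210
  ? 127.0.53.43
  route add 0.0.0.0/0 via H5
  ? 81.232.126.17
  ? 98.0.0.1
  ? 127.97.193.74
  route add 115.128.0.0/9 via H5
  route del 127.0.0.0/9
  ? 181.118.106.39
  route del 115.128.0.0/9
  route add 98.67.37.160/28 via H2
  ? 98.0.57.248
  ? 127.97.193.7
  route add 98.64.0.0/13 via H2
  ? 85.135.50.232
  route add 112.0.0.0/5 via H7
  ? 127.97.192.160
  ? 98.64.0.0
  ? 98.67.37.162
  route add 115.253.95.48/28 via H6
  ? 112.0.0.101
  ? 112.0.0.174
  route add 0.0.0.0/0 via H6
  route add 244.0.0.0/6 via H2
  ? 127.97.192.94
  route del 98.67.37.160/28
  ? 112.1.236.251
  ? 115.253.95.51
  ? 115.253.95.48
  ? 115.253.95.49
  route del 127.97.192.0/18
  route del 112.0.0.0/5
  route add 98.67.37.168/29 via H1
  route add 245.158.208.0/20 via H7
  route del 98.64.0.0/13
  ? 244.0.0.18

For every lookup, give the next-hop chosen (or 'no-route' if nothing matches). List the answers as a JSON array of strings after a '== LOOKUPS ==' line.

Trace:
  add 127.97.192.0/18 -> H5 at depth 18
  add 98.0.0.0/8 -> H7 at depth 8
  add 127.0.0.0/9 -> H0 at depth 9
  ? 127.0.137.210  path d0:-→d1:-→d2:-→d3:-→d4:-→d5:-→d6:-→d7:-→d8:-→d9:H0  best=H0
  ? 127.0.53.43  path d0:-→d1:-→d2:-→d3:-→d4:-→d5:-→d6:-→d7:-→d8:-→d9:H0  best=H0
  add 0.0.0.0/0 -> H5 at depth 0
  ? 81.232.126.17  path d0:H5→d1:-→d2:-  best=H5
  ? 98.0.0.1  path d0:H5→d1:-→d2:-→d3:-→d4:-→d5:-→d6:-→d7:-→d8:H7  best=H7
  ? 127.97.193.74  path d0:H5→d1:-→d2:-→d3:-→d4:-→d5:-→d6:-→d7:-→d8:-→d9:H0→d10:-→d11:-→d12:-→d13:-→d14:-→d15:-→d16:-→d17:-→d18:H5  best=H5
  add 115.128.0.0/9 -> H5 at depth 9
  del 127.0.0.0/9 (clear depth 9)
  ? 181.118.106.39  path d0:H5  best=H5
  del 115.128.0.0/9 (clear depth 9)
  add 98.67.37.160/28 -> H2 at depth 28
  ? 98.0.57.248  path d0:H5→d1:-→d2:-→d3:-→d4:-→d5:-→d6:-→d7:-→d8:H7→d9:-  best=H7
  ? 127.97.193.7  path d0:H5→d1:-→d2:-→d3:-→d4:-→d5:-→d6:-→d7:-→d8:-→d9:-→d10:-→d11:-→d12:-→d13:-→d14:-→d15:-→d16:-→d17:-→d18:H5  best=H5
  add 98.64.0.0/13 -> H2 at depth 13
  ? 85.135.50.232  path d0:H5→d1:-→d2:-  best=H5
  add 112.0.0.0/5 -> H7 at depth 5
  ? 127.97.192.160  path d0:H5→d1:-→d2:-→d3:-→d4:-→d5:-→d6:-→d7:-→d8:-→d9:-→d10:-→d11:-→d12:-→d13:-→d14:-→d15:-→d16:-→d17:-→d18:H5  best=H5
  ? 98.64.0.0  path d0:H5→d1:-→d2:-→d3:-→d4:-→d5:-→d6:-→d7:-→d8:H7→d9:-→d10:-→d11:-→d12:-→d13:H2→d14:-  best=H2
  ? 98.67.37.162  path d0:H5→d1:-→d2:-→d3:-→d4:-→d5:-→d6:-→d7:-→d8:H7→d9:-→d10:-→d11:-→d12:-→d13:H2→d14:-→d15:-→d16:-→d17:-→d18:-→d19:-→d20:-→d21:-→d22:-→d23:-→d24:-→d25:-→d26:-→d27:-→d28:H2  best=H2
  add 115.253.95.48/28 -> H6 at depth 28
  ? 112.0.0.101  path d0:H5→d1:-→d2:-→d3:-→d4:-→d5:H7→d6:-  best=H7
  ? 112.0.0.174  path d0:H5→d1:-→d2:-→d3:-→d4:-→d5:H7→d6:-  best=H7
  add 0.0.0.0/0 -> H6 at depth 0
  add 244.0.0.0/6 -> H2 at depth 6
  ? 127.97.192.94  path d0:H6→d1:-→d2:-→d3:-→d4:-→d5:-→d6:-→d7:-→d8:-→d9:-→d10:-→d11:-→d12:-→d13:-→d14:-→d15:-→d16:-→d17:-→d18:H5  best=H5
  del 98.67.37.160/28 (clear depth 28)
  ? 112.1.236.251  path d0:H6→d1:-→d2:-→d3:-→d4:-→d5:H7→d6:-  best=H7
  ? 115.253.95.51  path d0:H6→d1:-→d2:-→d3:-→d4:-→d5:H7→d6:-→d7:-→d8:-→d9:-→d10:-→d11:-→d12:-→d13:-→d14:-→d15:-→d16:-→d17:-→d18:-→d19:-→d20:-→d21:-→d22:-→d23:-→d24:-→d25:-→d26:-→d27:-→d28:H6  best=H6
  ? 115.253.95.48  path d0:H6→d1:-→d2:-→d3:-→d4:-→d5:H7→d6:-→d7:-→d8:-→d9:-→d10:-→d11:-→d12:-→d13:-→d14:-→d15:-→d16:-→d17:-→d18:-→d19:-→d20:-→d21:-→d22:-→d23:-→d24:-→d25:-→d26:-→d27:-→d28:H6  best=H6
  ? 115.253.95.49  path d0:H6→d1:-→d2:-→d3:-→d4:-→d5:H7→d6:-→d7:-→d8:-→d9:-→d10:-→d11:-→d12:-→d13:-→d14:-→d15:-→d16:-→d17:-→d18:-→d19:-→d20:-→d21:-→d22:-→d23:-→d24:-→d25:-→d26:-→d27:-→d28:H6  best=H6
  del 127.97.192.0/18 (clear depth 18)
  del 112.0.0.0/5 (clear depth 5)
  add 98.67.37.168/29 -> H1 at depth 29
  add 245.158.208.0/20 -> H7 at depth 20
  del 98.64.0.0/13 (clear depth 13)
  ? 244.0.0.18  path d0:H6→d1:-→d2:-→d3:-→d4:-→d5:-→d6:H2→d7:-  best=H2

== LOOKUPS ==
["H0","H0","H5","H7","H5","H5","H7","H5","H5","H5","H2","H2","H7","H7","H5","H7","H6","H6","H6","H2"]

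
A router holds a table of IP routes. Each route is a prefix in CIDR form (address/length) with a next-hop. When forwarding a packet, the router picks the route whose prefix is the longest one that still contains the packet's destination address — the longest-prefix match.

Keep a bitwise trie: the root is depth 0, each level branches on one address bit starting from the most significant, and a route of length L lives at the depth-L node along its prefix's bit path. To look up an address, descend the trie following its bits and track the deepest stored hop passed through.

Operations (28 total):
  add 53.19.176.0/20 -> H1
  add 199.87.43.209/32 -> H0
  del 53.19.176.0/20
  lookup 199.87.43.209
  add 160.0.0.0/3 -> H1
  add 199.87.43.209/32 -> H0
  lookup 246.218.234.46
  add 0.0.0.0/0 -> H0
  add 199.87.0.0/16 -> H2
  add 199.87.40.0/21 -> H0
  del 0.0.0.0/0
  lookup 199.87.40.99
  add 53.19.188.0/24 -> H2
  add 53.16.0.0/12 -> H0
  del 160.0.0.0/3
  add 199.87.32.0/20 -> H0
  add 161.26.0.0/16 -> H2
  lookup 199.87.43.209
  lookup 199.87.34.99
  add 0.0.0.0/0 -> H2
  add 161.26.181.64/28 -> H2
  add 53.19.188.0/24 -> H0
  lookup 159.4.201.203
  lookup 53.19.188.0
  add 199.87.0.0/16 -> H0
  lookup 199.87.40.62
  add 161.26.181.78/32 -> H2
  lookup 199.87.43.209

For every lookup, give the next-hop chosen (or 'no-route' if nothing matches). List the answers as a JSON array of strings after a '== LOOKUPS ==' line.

Trace:
  + 53.19.176.0/20 (H1) depth=20
  + 199.87.43.209/32 (H0) depth=32
  del 53.19.176.0/20 (clear depth 20)
  Q 199.87.43.209: descend 11000111010101110010101111010001 ; hops seen [H0] ; pick H0
  + 160.0.0.0/3 (H1) depth=3
  + 199.87.43.209/32 (H0) depth=32
  Q 246.218.234.46: descend 11 ; hops seen [∅] ; pick no-route
  + 0.0.0.0/0 (H0) depth=0
  + 199.87.0.0/16 (H2) depth=16
  + 199.87.40.0/21 (H0) depth=21
  del 0.0.0.0/0 (clear depth 0)
  Q 199.87.40.99: descend 1100011101010111001010 ; hops seen [H2,H0] ; pick H0
  + 53.19.188.0/24 (H2) depth=24
  + 53.16.0.0/12 (H0) depth=12
  del 160.0.0.0/3 (clear depth 3)
  + 199.87.32.0/20 (H0) depth=20
  + 161.26.0.0/16 (H2) depth=16
  Q 199.87.43.209: descend 11000111010101110010101111010001 ; hops seen [H2,H0,H0,H0] ; pick H0
  Q 199.87.34.99: descend 11000111010101110010 ; hops seen [H2,H0] ; pick H0
  + 0.0.0.0/0 (H2) depth=0
  + 161.26.181.64/28 (H2) depth=28
  + 53.19.188.0/24 (H0) depth=24
  Q 159.4.201.203: descend 10 ; hops seen [H2] ; pick H2
  Q 53.19.188.0: descend 001101010001001110111100 ; hops seen [H2,H0,H0] ; pick H0
  + 199.87.0.0/16 (H0) depth=16
  Q 199.87.40.62: descend 1100011101010111001010 ; hops seen [H2,H0,H0,H0] ; pick H0
  + 161.26.181.78/32 (H2) depth=32
  Q 199.87.43.209: descend 11000111010101110010101111010001 ; hops seen [H2,H0,H0,H0,H0] ; pick H0

== LOOKUPS ==
["H0","no-route","H0","H0","H0","H2","H0","H0","H0"]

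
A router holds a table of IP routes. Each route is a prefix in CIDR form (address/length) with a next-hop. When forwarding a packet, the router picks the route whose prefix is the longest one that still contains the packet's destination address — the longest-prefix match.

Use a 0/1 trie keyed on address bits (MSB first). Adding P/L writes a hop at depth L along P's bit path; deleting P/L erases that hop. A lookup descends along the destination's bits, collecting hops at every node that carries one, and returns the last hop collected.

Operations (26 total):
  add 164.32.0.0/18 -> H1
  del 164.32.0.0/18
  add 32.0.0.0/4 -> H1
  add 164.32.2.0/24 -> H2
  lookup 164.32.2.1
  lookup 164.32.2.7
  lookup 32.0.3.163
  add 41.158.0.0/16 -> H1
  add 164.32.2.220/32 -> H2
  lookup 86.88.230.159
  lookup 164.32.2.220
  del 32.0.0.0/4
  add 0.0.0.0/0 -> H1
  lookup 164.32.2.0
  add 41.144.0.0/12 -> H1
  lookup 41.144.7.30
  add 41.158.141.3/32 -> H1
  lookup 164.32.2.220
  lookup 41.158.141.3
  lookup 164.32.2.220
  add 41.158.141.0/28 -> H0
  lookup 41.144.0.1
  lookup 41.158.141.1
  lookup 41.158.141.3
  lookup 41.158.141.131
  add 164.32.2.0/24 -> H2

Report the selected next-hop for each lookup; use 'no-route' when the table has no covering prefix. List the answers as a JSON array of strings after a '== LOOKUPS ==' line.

Trace:
  + 164.32.0.0/18 (H1) depth=18
  del 164.32.0.0/18 (clear depth 18)
  + 32.0.0.0/4 (H1) depth=4
  + 164.32.2.0/24 (H2) depth=24
  ? 164.32.2.1  path d0:-→d1:-→d2:-→d3:-→d4:-→d5:-→d6:-→d7:-→d8:-→d9:-→d10:-→d11:-→d12:-→d13:-→d14:-→d15:-→d16:-→d17:-→d18:-→d19:-→d20:-→d21:-→d22:-→d23:-→d24:H2  best=H2
  ? 164.32.2.7  path d0:-→d1:-→d2:-→d3:-→d4:-→d5:-→d6:-→d7:-→d8:-→d9:-→d10:-→d11:-→d12:-→d13:-→d14:-→d15:-→d16:-→d17:-→d18:-→d19:-→d20:-→d21:-→d22:-→d23:-→d24:H2  best=H2
  ? 32.0.3.163  path d0:-→d1:-→d2:-→d3:-→d4:H1  best=H1
  + 41.158.0.0/16 (H1) depth=16
  + 164.32.2.220/32 (H2) depth=32
  ? 86.88.230.159  path d0:-→d1:-  best=no-route
  ? 164.32.2.220  path d0:-→d1:-→d2:-→d3:-→d4:-→d5:-→d6:-→d7:-→d8:-→d9:-→d10:-→d11:-→d12:-→d13:-→d14:-→d15:-→d16:-→d17:-→d18:-→d19:-→d20:-→d21:-→d22:-→d23:-→d24:H2→d25:-→d26:-→d27:-→d28:-→d29:-→d30:-→d31:-→d32:H2  best=H2
  del 32.0.0.0/4 (clear depth 4)
  + 0.0.0.0/0 (H1) depth=0
  ? 164.32.2.0  path d0:H1→d1:-→d2:-→d3:-→d4:-→d5:-→d6:-→d7:-→d8:-→d9:-→d10:-→d11:-→d12:-→d13:-→d14:-→d15:-→d16:-→d17:-→d18:-→d19:-→d20:-→d21:-→d22:-→d23:-→d24:H2  best=H2
  + 41.144.0.0/12 (H1) depth=12
  ? 41.144.7.30  path d0:H1→d1:-→d2:-→d3:-→d4:-→d5:-→d6:-→d7:-→d8:-→d9:-→d10:-→d11:-→d12:H1  best=H1
  + 41.158.141.3/32 (H1) depth=32
  ? 164.32.2.220  path d0:H1→d1:-→d2:-→d3:-→d4:-→d5:-→d6:-→d7:-→d8:-→d9:-→d10:-→d11:-→d12:-→d13:-→d14:-→d15:-→d16:-→d17:-→d18:-→d19:-→d20:-→d21:-→d22:-→d23:-→d24:H2→d25:-→d26:-→d27:-→d28:-→d29:-→d30:-→d31:-→d32:H2  best=H2
  ? 41.158.141.3  path d0:H1→d1:-→d2:-→d3:-→d4:-→d5:-→d6:-→d7:-→d8:-→d9:-→d10:-→d11:-→d12:H1→d13:-→d14:-→d15:-→d16:H1→d17:-→d18:-→d19:-→d20:-→d21:-→d22:-→d23:-→d24:-→d25:-→d26:-→d27:-→d28:-→d29:-→d30:-→d31:-→d32:H1  best=H1
  ? 164.32.2.220  path d0:H1→d1:-→d2:-→d3:-→d4:-→d5:-→d6:-→d7:-→d8:-→d9:-→d10:-→d11:-→d12:-→d13:-→d14:-→d15:-→d16:-→d17:-→d18:-→d19:-→d20:-→d21:-→d22:-→d23:-→d24:H2→d25:-→d26:-→d27:-→d28:-→d29:-→d30:-→d31:-→d32:H2  best=H2
  + 41.158.141.0/28 (H0) depth=28
  ? 41.144.0.1  path d0:H1→d1:-→d2:-→d3:-→d4:-→d5:-→d6:-→d7:-→d8:-→d9:-→d10:-→d11:-→d12:H1  best=H1
  ? 41.158.141.1  path d0:H1→d1:-→d2:-→d3:-→d4:-→d5:-→d6:-→d7:-→d8:-→d9:-→d10:-→d11:-→d12:H1→d13:-→d14:-→d15:-→d16:H1→d17:-→d18:-→d19:-→d20:-→d21:-→d22:-→d23:-→d24:-→d25:-→d26:-→d27:-→d28:H0→d29:-→d30:-  best=H0
  ? 41.158.141.3  path d0:H1→d1:-→d2:-→d3:-→d4:-→d5:-→d6:-→d7:-→d8:-→d9:-→d10:-→d11:-→d12:H1→d13:-→d14:-→d15:-→d16:H1→d17:-→d18:-→d19:-→d20:-→d21:-→d22:-→d23:-→d24:-→d25:-→d26:-→d27:-→d28:H0→d29:-→d30:-→d31:-→d32:H1  best=H1
  ? 41.158.141.131  path d0:H1→d1:-→d2:-→d3:-→d4:-→d5:-→d6:-→d7:-→d8:-→d9:-→d10:-→d11:-→d12:H1→d13:-→d14:-→d15:-→d16:H1→d17:-→d18:-→d19:-→d20:-→d21:-→d22:-→d23:-→d24:-  best=H1
  + 164.32.2.0/24 (H2) depth=24

== LOOKUPS ==
["H2","H2","H1","no-route","H2","H2","H1","H2","H1","H2","H1","H0","H1","H1"]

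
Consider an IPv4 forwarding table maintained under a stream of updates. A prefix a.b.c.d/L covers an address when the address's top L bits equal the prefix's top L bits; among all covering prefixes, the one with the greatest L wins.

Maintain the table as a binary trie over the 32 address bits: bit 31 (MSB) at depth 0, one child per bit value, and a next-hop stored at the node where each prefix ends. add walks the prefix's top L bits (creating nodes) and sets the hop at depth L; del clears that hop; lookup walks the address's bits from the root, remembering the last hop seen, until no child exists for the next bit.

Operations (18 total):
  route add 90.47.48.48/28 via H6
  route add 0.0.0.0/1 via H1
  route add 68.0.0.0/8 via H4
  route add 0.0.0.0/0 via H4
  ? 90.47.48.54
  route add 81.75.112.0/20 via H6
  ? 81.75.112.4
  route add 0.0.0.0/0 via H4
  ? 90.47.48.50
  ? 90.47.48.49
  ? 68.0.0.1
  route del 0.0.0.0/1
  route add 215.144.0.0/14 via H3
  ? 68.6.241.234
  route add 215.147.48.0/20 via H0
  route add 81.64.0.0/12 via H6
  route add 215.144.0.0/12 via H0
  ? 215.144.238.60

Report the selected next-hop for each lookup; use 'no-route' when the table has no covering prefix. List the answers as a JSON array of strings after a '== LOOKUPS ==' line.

Apply in order:
  add 90.47.48.48/28 -> H6 at depth 28
  add 0.0.0.0/1 -> H1 at depth 1
  add 68.0.0.0/8 -> H4 at depth 8
  add 0.0.0.0/0 -> H4 at depth 0
  lookup 90.47.48.54: bits 0101101000101111001100000011 walk d0:H4→d1:H1→d2:-→d3:-→d4:-→d5:-→d6:-→d7:-→d8:-→d9:-→d10:-→d11:-→d12:-→d13:-→d14:-→d15:-→d16:-→d17:-→d18:-→d19:-→d20:-→d21:-→d22:-→d23:-→d24:-→d25:-→d26:-→d27:-→d28:H6 -> H6
  add 81.75.112.0/20 -> H6 at depth 20
  lookup 81.75.112.4: bits 01010001010010110111 walk d0:H4→d1:H1→d2:-→d3:-→d4:-→d5:-→d6:-→d7:-→d8:-→d9:-→d10:-→d11:-→d12:-→d13:-→d14:-→d15:-→d16:-→d17:-→d18:-→d19:-→d20:H6 -> H6
  add 0.0.0.0/0 -> H4 at depth 0
  lookup 90.47.48.50: bits 0101101000101111001100000011 walk d0:H4→d1:H1→d2:-→d3:-→d4:-→d5:-→d6:-→d7:-→d8:-→d9:-→d10:-→d11:-→d12:-→d13:-→d14:-→d15:-→d16:-→d17:-→d18:-→d19:-→d20:-→d21:-→d22:-→d23:-→d24:-→d25:-→d26:-→d27:-→d28:H6 -> H6
  lookup 90.47.48.49: bits 0101101000101111001100000011 walk d0:H4→d1:H1→d2:-→d3:-→d4:-→d5:-→d6:-→d7:-→d8:-→d9:-→d10:-→d11:-→d12:-→d13:-→d14:-→d15:-→d16:-→d17:-→d18:-→d19:-→d20:-→d21:-→d22:-→d23:-→d24:-→d25:-→d26:-→d27:-→d28:H6 -> H6
  lookup 68.0.0.1: bits 01000100 walk d0:H4→d1:H1→d2:-→d3:-→d4:-→d5:-→d6:-→d7:-→d8:H4 -> H4
  - 0.0.0.0/1 clear@1
  add 215.144.0.0/14 -> H3 at depth 14
  lookup 68.6.241.234: bits 01000100 walk d0:H4→d1:-→d2:-→d3:-→d4:-→d5:-→d6:-→d7:-→d8:H4 -> H4
  add 215.147.48.0/20 -> H0 at depth 20
  add 81.64.0.0/12 -> H6 at depth 12
  add 215.144.0.0/12 -> H0 at depth 12
  lookup 215.144.238.60: bits 11010111100100 walk d0:H4→d1:-→d2:-→d3:-→d4:-→d5:-→d6:-→d7:-→d8:-→d9:-→d10:-→d11:-→d12:H0→d13:-→d14:H3 -> H3

== LOOKUPS ==
["H6","H6","H6","H6","H4","H4","H3"]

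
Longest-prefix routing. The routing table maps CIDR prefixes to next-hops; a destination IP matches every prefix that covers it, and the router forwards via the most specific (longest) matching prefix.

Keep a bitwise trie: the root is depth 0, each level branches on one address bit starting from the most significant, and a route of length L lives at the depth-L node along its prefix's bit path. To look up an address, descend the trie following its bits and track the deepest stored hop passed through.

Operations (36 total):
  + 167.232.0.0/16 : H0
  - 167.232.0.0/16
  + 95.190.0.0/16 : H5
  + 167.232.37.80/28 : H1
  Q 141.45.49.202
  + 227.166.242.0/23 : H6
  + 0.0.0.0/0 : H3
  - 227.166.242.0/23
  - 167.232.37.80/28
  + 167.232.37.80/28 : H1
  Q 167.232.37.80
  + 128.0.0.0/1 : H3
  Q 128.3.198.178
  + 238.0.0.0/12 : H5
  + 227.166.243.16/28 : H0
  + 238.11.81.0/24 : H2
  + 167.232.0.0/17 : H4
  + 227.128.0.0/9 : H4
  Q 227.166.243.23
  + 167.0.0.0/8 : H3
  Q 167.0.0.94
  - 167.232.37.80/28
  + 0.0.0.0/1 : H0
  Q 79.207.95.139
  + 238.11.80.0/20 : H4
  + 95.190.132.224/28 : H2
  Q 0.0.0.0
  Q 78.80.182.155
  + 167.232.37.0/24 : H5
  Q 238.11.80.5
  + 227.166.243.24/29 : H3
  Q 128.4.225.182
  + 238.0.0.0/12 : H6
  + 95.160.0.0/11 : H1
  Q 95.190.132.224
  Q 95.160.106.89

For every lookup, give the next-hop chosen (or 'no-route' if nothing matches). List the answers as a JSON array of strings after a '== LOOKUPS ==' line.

Process each operation:
  + 167.232.0.0/16 (H0) depth=16
  del 167.232.0.0/16 (clear depth 16)
  + 95.190.0.0/16 (H5) depth=16
  + 167.232.37.80/28 (H1) depth=28
  Q 141.45.49.202: descend 10 ; hops seen [∅] ; pick no-route
  + 227.166.242.0/23 (H6) depth=23
  + 0.0.0.0/0 (H3) depth=0
  del 227.166.242.0/23 (clear depth 23)
  del 167.232.37.80/28 (clear depth 28)
  + 167.232.37.80/28 (H1) depth=28
  Q 167.232.37.80: descend 1010011111101000001001010101 ; hops seen [H3,H1] ; pick H1
  + 128.0.0.0/1 (H3) depth=1
  Q 128.3.198.178: descend 10 ; hops seen [H3,H3] ; pick H3
  + 238.0.0.0/12 (H5) depth=12
  + 227.166.243.16/28 (H0) depth=28
  + 238.11.81.0/24 (H2) depth=24
  + 167.232.0.0/17 (H4) depth=17
  + 227.128.0.0/9 (H4) depth=9
  Q 227.166.243.23: descend 1110001110100110111100110001 ; hops seen [H3,H3,H4,H0] ; pick H0
  + 167.0.0.0/8 (H3) depth=8
  Q 167.0.0.94: descend 10100111 ; hops seen [H3,H3,H3] ; pick H3
  del 167.232.37.80/28 (clear depth 28)
  + 0.0.0.0/1 (H0) depth=1
  Q 79.207.95.139: descend 010 ; hops seen [H3,H0] ; pick H0
  + 238.11.80.0/20 (H4) depth=20
  + 95.190.132.224/28 (H2) depth=28
  Q 0.0.0.0: descend 0 ; hops seen [H3,H0] ; pick H0
  Q 78.80.182.155: descend 010 ; hops seen [H3,H0] ; pick H0
  + 167.232.37.0/24 (H5) depth=24
  Q 238.11.80.5: descend 11101110000010110101000 ; hops seen [H3,H3,H5,H4] ; pick H4
  + 227.166.243.24/29 (H3) depth=29
  Q 128.4.225.182: descend 10 ; hops seen [H3,H3] ; pick H3
  + 238.0.0.0/12 (H6) depth=12
  + 95.160.0.0/11 (H1) depth=11
  Q 95.190.132.224: descend 0101111110111110100001001110 ; hops seen [H3,H0,H1,H5,H2] ; pick H2
  Q 95.160.106.89: descend 01011111101 ; hops seen [H3,H0,H1] ; pick H1

== LOOKUPS ==
["no-route","H1","H3","H0","H3","H0","H0","H0","H4","H3","H2","H1"]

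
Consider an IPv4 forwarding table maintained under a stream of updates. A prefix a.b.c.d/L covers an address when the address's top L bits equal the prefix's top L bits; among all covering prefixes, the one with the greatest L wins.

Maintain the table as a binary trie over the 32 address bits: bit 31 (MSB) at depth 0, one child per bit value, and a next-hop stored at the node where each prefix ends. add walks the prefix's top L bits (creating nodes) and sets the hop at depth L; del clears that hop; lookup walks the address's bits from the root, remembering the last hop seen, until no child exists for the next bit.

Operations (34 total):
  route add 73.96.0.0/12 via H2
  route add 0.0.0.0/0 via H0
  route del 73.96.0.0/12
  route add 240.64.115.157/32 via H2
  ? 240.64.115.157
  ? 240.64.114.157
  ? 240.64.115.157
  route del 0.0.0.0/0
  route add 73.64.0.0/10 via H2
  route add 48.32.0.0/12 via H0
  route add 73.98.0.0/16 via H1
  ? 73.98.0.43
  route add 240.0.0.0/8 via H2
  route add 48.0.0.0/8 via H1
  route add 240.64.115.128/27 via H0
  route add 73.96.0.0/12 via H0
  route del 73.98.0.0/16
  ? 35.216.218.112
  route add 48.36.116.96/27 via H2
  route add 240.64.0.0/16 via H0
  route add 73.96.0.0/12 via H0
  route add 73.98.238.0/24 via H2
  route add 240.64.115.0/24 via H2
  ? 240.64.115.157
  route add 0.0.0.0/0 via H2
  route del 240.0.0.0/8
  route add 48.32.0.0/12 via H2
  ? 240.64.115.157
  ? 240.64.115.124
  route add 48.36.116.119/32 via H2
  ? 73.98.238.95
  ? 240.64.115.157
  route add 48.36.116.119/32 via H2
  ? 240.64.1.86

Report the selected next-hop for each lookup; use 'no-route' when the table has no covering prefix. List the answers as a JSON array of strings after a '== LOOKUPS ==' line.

Trace:
  + 73.96.0.0/12 (H2) depth=12
  + 0.0.0.0/0 (H0) depth=0
  del 73.96.0.0/12 (clear depth 12)
  + 240.64.115.157/32 (H2) depth=32
  ? 240.64.115.157  path d0:H0→d1:-→d2:-→d3:-→d4:-→d5:-→d6:-→d7:-→d8:-→d9:-→d10:-→d11:-→d12:-→d13:-→d14:-→d15:-→d16:-→d17:-→d18:-→d19:-→d20:-→d21:-→d22:-→d23:-→d24:-→d25:-→d26:-→d27:-→d28:-→d29:-→d30:-→d31:-→d32:H2  best=H2
  ? 240.64.114.157  path d0:H0→d1:-→d2:-→d3:-→d4:-→d5:-→d6:-→d7:-→d8:-→d9:-→d10:-→d11:-→d12:-→d13:-→d14:-→d15:-→d16:-→d17:-→d18:-→d19:-→d20:-→d21:-→d22:-→d23:-  best=H0
  ? 240.64.115.157  path d0:H0→d1:-→d2:-→d3:-→d4:-→d5:-→d6:-→d7:-→d8:-→d9:-→d10:-→d11:-→d12:-→d13:-→d14:-→d15:-→d16:-→d17:-→d18:-→d19:-→d20:-→d21:-→d22:-→d23:-→d24:-→d25:-→d26:-→d27:-→d28:-→d29:-→d30:-→d31:-→d32:H2  best=H2
  del 0.0.0.0/0 (clear depth 0)
  + 73.64.0.0/10 (H2) depth=10
  + 48.32.0.0/12 (H0) depth=12
  + 73.98.0.0/16 (H1) depth=16
  ? 73.98.0.43  path d0:-→d1:-→d2:-→d3:-→d4:-→d5:-→d6:-→d7:-→d8:-→d9:-→d10:H2→d11:-→d12:-→d13:-→d14:-→d15:-→d16:H1  best=H1
  + 240.0.0.0/8 (H2) depth=8
  + 48.0.0.0/8 (H1) depth=8
  + 240.64.115.128/27 (H0) depth=27
  + 73.96.0.0/12 (H0) depth=12
  del 73.98.0.0/16 (clear depth 16)
  ? 35.216.218.112  path d0:-→d1:-→d2:-→d3:-  best=no-route
  + 48.36.116.96/27 (H2) depth=27
  + 240.64.0.0/16 (H0) depth=16
  + 73.96.0.0/12 (H0) depth=12
  + 73.98.238.0/24 (H2) depth=24
  + 240.64.115.0/24 (H2) depth=24
  ? 240.64.115.157  path d0:-→d1:-→d2:-→d3:-→d4:-→d5:-→d6:-→d7:-→d8:H2→d9:-→d10:-→d11:-→d12:-→d13:-→d14:-→d15:-→d16:H0→d17:-→d18:-→d19:-→d20:-→d21:-→d22:-→d23:-→d24:H2→d25:-→d26:-→d27:H0→d28:-→d29:-→d30:-→d31:-→d32:H2  best=H2
  + 0.0.0.0/0 (H2) depth=0
  del 240.0.0.0/8 (clear depth 8)
  + 48.32.0.0/12 (H2) depth=12
  ? 240.64.115.157  path d0:H2→d1:-→d2:-→d3:-→d4:-→d5:-→d6:-→d7:-→d8:-→d9:-→d10:-→d11:-→d12:-→d13:-→d14:-→d15:-→d16:H0→d17:-→d18:-→d19:-→d20:-→d21:-→d22:-→d23:-→d24:H2→d25:-→d26:-→d27:H0→d28:-→d29:-→d30:-→d31:-→d32:H2  best=H2
  ? 240.64.115.124  path d0:H2→d1:-→d2:-→d3:-→d4:-→d5:-→d6:-→d7:-→d8:-→d9:-→d10:-→d11:-→d12:-→d13:-→d14:-→d15:-→d16:H0→d17:-→d18:-→d19:-→d20:-→d21:-→d22:-→d23:-→d24:H2  best=H2
  + 48.36.116.119/32 (H2) depth=32
  ? 73.98.238.95  path d0:H2→d1:-→d2:-→d3:-→d4:-→d5:-→d6:-→d7:-→d8:-→d9:-→d10:H2→d11:-→d12:H0→d13:-→d14:-→d15:-→d16:-→d17:-→d18:-→d19:-→d20:-→d21:-→d22:-→d23:-→d24:H2  best=H2
  ? 240.64.115.157  path d0:H2→d1:-→d2:-→d3:-→d4:-→d5:-→d6:-→d7:-→d8:-→d9:-→d10:-→d11:-→d12:-→d13:-→d14:-→d15:-→d16:H0→d17:-→d18:-→d19:-→d20:-→d21:-→d22:-→d23:-→d24:H2→d25:-→d26:-→d27:H0→d28:-→d29:-→d30:-→d31:-→d32:H2  best=H2
  + 48.36.116.119/32 (H2) depth=32
  ? 240.64.1.86  path d0:H2→d1:-→d2:-→d3:-→d4:-→d5:-→d6:-→d7:-→d8:-→d9:-→d10:-→d11:-→d12:-→d13:-→d14:-→d15:-→d16:H0→d17:-  best=H0

== LOOKUPS ==
["H2","H0","H2","H1","no-route","H2","H2","H2","H2","H2","H0"]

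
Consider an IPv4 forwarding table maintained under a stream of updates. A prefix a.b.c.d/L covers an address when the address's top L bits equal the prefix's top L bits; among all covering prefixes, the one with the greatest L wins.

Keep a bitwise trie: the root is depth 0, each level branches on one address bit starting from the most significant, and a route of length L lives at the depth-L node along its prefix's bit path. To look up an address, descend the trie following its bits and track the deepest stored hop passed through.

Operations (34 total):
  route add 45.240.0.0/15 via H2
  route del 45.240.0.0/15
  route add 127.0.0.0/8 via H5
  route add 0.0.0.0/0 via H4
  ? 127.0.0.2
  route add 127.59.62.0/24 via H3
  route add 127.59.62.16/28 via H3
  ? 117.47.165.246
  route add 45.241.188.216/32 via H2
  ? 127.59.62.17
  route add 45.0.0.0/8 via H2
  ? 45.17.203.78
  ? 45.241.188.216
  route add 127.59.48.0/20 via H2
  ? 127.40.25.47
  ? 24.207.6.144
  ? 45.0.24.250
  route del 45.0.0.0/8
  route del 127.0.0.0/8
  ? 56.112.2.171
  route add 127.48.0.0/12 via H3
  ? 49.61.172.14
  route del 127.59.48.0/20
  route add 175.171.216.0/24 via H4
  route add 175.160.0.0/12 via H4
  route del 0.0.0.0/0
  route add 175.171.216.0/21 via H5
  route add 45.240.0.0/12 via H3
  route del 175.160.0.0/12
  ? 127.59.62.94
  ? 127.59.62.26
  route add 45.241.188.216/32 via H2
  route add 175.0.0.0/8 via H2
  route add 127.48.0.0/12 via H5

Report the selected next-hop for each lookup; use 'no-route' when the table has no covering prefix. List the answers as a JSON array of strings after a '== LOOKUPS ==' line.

Trace:
  add 45.240.0.0/15 -> H2 at depth 15
  del 45.240.0.0/15 (clear depth 15)
  add 127.0.0.0/8 -> H5 at depth 8
  add 0.0.0.0/0 -> H4 at depth 0
  lookup 127.0.0.2: bits 01111111 walk d0:H4→d1:-→d2:-→d3:-→d4:-→d5:-→d6:-→d7:-→d8:H5 -> H5
  add 127.59.62.0/24 -> H3 at depth 24
  add 127.59.62.16/28 -> H3 at depth 28
  lookup 117.47.165.246: bits 0111 walk d0:H4→d1:-→d2:-→d3:-→d4:- -> H4
  add 45.241.188.216/32 -> H2 at depth 32
  lookup 127.59.62.17: bits 0111111100111011001111100001 walk d0:H4→d1:-→d2:-→d3:-→d4:-→d5:-→d6:-→d7:-→d8:H5→d9:-→d10:-→d11:-→d12:-→d13:-→d14:-→d15:-→d16:-→d17:-→d18:-→d19:-→d20:-→d21:-→d22:-→d23:-→d24:H3→d25:-→d26:-→d27:-→d28:H3 -> H3
  add 45.0.0.0/8 -> H2 at depth 8
  lookup 45.17.203.78: bits 00101101 walk d0:H4→d1:-→d2:-→d3:-→d4:-→d5:-→d6:-→d7:-→d8:H2 -> H2
  lookup 45.241.188.216: bits 00101101111100011011110011011000 walk d0:H4→d1:-→d2:-→d3:-→d4:-→d5:-→d6:-→d7:-→d8:H2→d9:-→d10:-→d11:-→d12:-→d13:-→d14:-→d15:-→d16:-→d17:-→d18:-→d19:-→d20:-→d21:-→d22:-→d23:-→d24:-→d25:-→d26:-→d27:-→d28:-→d29:-→d30:-→d31:-→d32:H2 -> H2
  add 127.59.48.0/20 -> H2 at depth 20
  lookup 127.40.25.47: bits 01111111001 walk d0:H4→d1:-→d2:-→d3:-→d4:-→d5:-→d6:-→d7:-→d8:H5→d9:-→d10:-→d11:- -> H5
  lookup 24.207.6.144: bits 00 walk d0:H4→d1:-→d2:- -> H4
  lookup 45.0.24.250: bits 00101101 walk d0:H4→d1:-→d2:-→d3:-→d4:-→d5:-→d6:-→d7:-→d8:H2 -> H2
  del 45.0.0.0/8 (clear depth 8)
  del 127.0.0.0/8 (clear depth 8)
  lookup 56.112.2.171: bits 001 walk d0:H4→d1:-→d2:-→d3:- -> H4
  add 127.48.0.0/12 -> H3 at depth 12
  lookup 49.61.172.14: bits 001 walk d0:H4→d1:-→d2:-→d3:- -> H4
  del 127.59.48.0/20 (clear depth 20)
  add 175.171.216.0/24 -> H4 at depth 24
  add 175.160.0.0/12 -> H4 at depth 12
  del 0.0.0.0/0 (clear depth 0)
  add 175.171.216.0/21 -> H5 at depth 21
  add 45.240.0.0/12 -> H3 at depth 12
  del 175.160.0.0/12 (clear depth 12)
  lookup 127.59.62.94: bits 0111111100111011001111100 walk d0:-→d1:-→d2:-→d3:-→d4:-→d5:-→d6:-→d7:-→d8:-→d9:-→d10:-→d11:-→d12:H3→d13:-→d14:-→d15:-→d16:-→d17:-→d18:-→d19:-→d20:-→d21:-→d22:-→d23:-→d24:H3→d25:- -> H3
  lookup 127.59.62.26: bits 0111111100111011001111100001 walk d0:-→d1:-→d2:-→d3:-→d4:-→d5:-→d6:-→d7:-→d8:-→d9:-→d10:-→d11:-→d12:H3→d13:-→d14:-→d15:-→d16:-→d17:-→d18:-→d19:-→d20:-→d21:-→d22:-→d23:-→d24:H3→d25:-→d26:-→d27:-→d28:H3 -> H3
  add 45.241.188.216/32 -> H2 at depth 32
  add 175.0.0.0/8 -> H2 at depth 8
  add 127.48.0.0/12 -> H5 at depth 12

== LOOKUPS ==
["H5","H4","H3","H2","H2","H5","H4","H2","H4","H4","H3","H3"]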